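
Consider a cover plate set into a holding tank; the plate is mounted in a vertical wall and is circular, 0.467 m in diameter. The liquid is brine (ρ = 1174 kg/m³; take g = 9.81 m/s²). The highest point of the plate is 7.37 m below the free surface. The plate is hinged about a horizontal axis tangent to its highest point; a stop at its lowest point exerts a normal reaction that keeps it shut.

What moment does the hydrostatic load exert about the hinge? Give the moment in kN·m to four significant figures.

γ = ρg = 1174 × 9.81 / 1000 = 11.51694 kN/m³.
The centroid is at the centre, 0.2335 m below the top of the plate, so the centroid depth is h_c = 7.37 + 0.2335 = 7.6035 m.
A = π(0.2335)² = 0.171287 m².
Resultant F = γ·h_c·A = 11.51694 × 7.6035 × 0.171287 = 14.9994 kN.
I_c = πr⁴/4 = π × 0.2335⁴/4 = 0.00233473 m⁴.
Centre of pressure: y_p = y_c + I_c/(y_c·A) = 7.6035 + 0.00233473/(7.6035 × 0.171287) = 7.6035 + 0.00179266 = 7.60529 m along the plane.
The resultant acts 0.2335 + 0.00179266 = 0.235293 m (along the plate) below the hinge at the top edge, so the moment about the hinge is M = F × 0.235293 = 14.9994 × 0.235293 = 3.52925 kN·m.

M ≈ 3.529 kN·m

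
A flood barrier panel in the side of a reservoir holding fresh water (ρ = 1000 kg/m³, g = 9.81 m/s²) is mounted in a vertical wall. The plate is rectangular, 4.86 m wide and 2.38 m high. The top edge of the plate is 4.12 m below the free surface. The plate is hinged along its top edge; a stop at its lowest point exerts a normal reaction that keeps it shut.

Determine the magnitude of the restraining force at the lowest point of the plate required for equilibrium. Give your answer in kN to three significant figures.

P ≈ 324 kN

γ = ρg = 1000 × 9.81 = 9810 N/m³ = 9.81 kN/m³.
The centroid lies 2.38/2 = 1.19 m below the top edge, so the centroid depth is h_c = 4.12 + 1.19 = 5.31 m.
A = 4.86 × 2.38 = 11.5668 m².
Resultant F = γ·h_c·A = 9.81 × 5.31 × 11.5668 = 602.527 kN.
I_c = b·h³/12 = 4.86 × 2.38³/12 = 5.45992 m⁴.
Centre of pressure: y_p = y_c + I_c/(y_c·A) = 5.31 + 5.45992/(5.31 × 11.5668) = 5.31 + 0.0888952 = 5.3989 m along the plane.
The resultant acts 1.19 + 0.0888952 = 1.2789 m (along the plate) below the hinge at the top edge, so the moment about the hinge is M = F × 1.2789 = 602.527 × 1.2789 = 770.572 kN·m.
A normal force at the bottom, 2.38 m from the hinge, must supply this moment: P = 770.572/2.38 = 323.77 kN.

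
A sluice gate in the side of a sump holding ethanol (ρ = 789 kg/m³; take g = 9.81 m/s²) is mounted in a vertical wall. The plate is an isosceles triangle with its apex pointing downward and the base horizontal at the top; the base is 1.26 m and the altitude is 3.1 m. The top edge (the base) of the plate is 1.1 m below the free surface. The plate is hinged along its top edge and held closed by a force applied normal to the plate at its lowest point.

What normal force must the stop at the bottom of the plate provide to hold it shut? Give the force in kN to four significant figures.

γ = ρg = 789 × 9.81 / 1000 = 7.74009 kN/m³.
With the apex down, the centroid sits h/3 = 3.1/3 = 1.03333 m below the base (the top edge), so the centroid depth is h_c = 1.1 + 1.03333 = 2.13333 m.
A = ½ × 1.26 × 3.1 = 1.953 m².
Resultant F = γ·h_c·A = 7.74009 × 2.13333 × 1.953 = 32.2483 kN.
I_c = b·h³/36 = 1.26 × 3.1³/36 = 1.04269 m⁴.
Centre of pressure: y_p = y_c + I_c/(y_c·A) = 2.13333 + 1.04269/(2.13333 × 1.953) = 2.13333 + 0.250262 = 2.38359 m along the plane.
The resultant acts 1.03333 + 0.250262 = 1.28359 m (along the plate) below the hinge at the top edge, so the moment about the hinge is M = F × 1.28359 = 32.2483 × 1.28359 = 41.3936 kN·m.
A normal force at the bottom, 3.1 m from the hinge, must supply this moment: P = 41.3936/3.1 = 13.3528 kN.

P ≈ 13.35 kN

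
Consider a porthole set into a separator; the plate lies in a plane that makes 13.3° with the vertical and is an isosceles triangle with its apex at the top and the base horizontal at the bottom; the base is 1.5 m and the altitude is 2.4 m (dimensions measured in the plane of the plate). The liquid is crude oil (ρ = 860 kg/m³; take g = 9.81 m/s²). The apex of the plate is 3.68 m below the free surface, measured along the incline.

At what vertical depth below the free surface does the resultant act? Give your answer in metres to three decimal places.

h_p = 5.197 m

γ = ρg = 860 × 9.81 / 1000 = 8.4366 kN/m³.
The plate makes 13.3° with the vertical, i.e. θ = 90° − 13.3° = 76.7° to the horizontal. Measuring y along the incline from the free-surface line, vertical depth h = y·sinθ with sinθ = 0.973179.
With the apex up, the centroid sits 2h/3 = 2 × 2.4/3 = 1.6 m below the apex, so y_c = 3.68 + 1.6 = 5.28 m and h_c = 5.28 × 0.973179 = 5.13839 m.
A = ½ × 1.5 × 2.4 = 1.8 m².
Resultant F = γ·h_c·A = 8.4366 × 5.13839 × 1.8 = 78.031 kN.
I_c = b·h³/36 = 1.5 × 2.4³/36 = 0.576 m⁴.
Centre of pressure: y_p = y_c + I_c/(y_c·A) = 5.28 + 0.576/(5.28 × 1.8) = 5.28 + 0.0606061 = 5.34061 m along the plane.
Vertically, h_p = y_p·sinθ = 5.34061 × 0.973179 = 5.19737 m.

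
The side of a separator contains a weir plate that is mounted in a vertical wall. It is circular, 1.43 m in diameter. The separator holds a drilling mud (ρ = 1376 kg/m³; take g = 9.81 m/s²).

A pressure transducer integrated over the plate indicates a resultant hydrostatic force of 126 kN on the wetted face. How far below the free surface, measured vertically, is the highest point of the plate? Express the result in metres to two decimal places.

d_top ≈ 5.10 m

γ = ρg = 1376 × 9.81 / 1000 = 13.49856 kN/m³.
A = π(0.715)² = 1.60606 m².
From F = γ·h_c·A, the centroid depth is h_c = 126/(13.49856 × 1.60606) = 5.81194 m.
The centroid is at the centre, 0.715 m below the top of the plate, so the highest point sits at h_top = 5.81194 − 0.715 = 5.09694 m below the surface.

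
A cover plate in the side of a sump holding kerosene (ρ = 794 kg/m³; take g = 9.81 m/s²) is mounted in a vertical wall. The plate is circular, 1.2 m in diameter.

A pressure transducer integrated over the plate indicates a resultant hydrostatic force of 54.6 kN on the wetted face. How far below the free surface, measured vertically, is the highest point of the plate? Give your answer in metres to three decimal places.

d_top ≈ 5.598 m

γ = ρg = 794 × 9.81 / 1000 = 7.78914 kN/m³.
A = π(0.6)² = 1.13097 m².
From F = γ·h_c·A, the centroid depth is h_c = 54.6/(7.78914 × 1.13097) = 6.19801 m.
The centroid is at the centre, 0.6 m below the top of the plate, so the highest point sits at h_top = 6.19801 − 0.6 = 5.59801 m below the surface.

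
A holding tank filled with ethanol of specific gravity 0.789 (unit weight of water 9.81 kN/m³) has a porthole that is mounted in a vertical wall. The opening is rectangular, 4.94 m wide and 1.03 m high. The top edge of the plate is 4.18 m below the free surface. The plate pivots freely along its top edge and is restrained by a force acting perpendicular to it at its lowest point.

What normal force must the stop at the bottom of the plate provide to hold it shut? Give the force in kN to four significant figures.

P ≈ 95.83 kN

γ = 0.789 × 9.81 = 7.74009 kN/m³.
The centroid lies 1.03/2 = 0.515 m below the top edge, so the centroid depth is h_c = 4.18 + 0.515 = 4.695 m.
A = 4.94 × 1.03 = 5.0882 m².
Resultant F = γ·h_c·A = 7.74009 × 4.695 × 5.0882 = 184.904 kN.
I_c = b·h³/12 = 4.94 × 1.03³/12 = 0.449839 m⁴.
Centre of pressure: y_p = y_c + I_c/(y_c·A) = 4.695 + 0.449839/(4.695 × 5.0882) = 4.695 + 0.0188303 = 4.71383 m along the plane.
The resultant acts 0.515 + 0.0188303 = 0.53383 m (along the plate) below the hinge at the top edge, so the moment about the hinge is M = F × 0.53383 = 184.904 × 0.53383 = 98.7073 kN·m.
A normal force at the bottom, 1.03 m from the hinge, must supply this moment: P = 98.7073/1.03 = 95.8323 kN.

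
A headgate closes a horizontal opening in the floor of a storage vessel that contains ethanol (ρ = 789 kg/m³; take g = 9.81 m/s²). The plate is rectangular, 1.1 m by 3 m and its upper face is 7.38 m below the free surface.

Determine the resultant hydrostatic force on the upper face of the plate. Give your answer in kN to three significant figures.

F ≈ 189 kN

γ = ρg = 789 × 9.81 / 1000 = 7.74009 kN/m³.
The plate is horizontal, so pressure is uniform at p = γ·h = 7.74009 × 7.38 = 57.1219 kN/m².
A = 1.1 × 3 = 3.3 m².
F = p·A = 57.1219 × 3.3 = 188.502 kN.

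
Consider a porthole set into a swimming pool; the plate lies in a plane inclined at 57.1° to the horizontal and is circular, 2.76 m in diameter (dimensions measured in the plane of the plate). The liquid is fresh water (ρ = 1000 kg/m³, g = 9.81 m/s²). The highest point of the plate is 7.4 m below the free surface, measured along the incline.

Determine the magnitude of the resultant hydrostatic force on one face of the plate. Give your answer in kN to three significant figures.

γ = ρg = 1000 × 9.81 = 9810 N/m³ = 9.81 kN/m³.
Let θ = 57.1° be the plate's angle to the horizontal; measure y along the incline from where the plane meets the free surface. Vertical depth h = y·sinθ with sinθ = 0.839620.
The centroid is at the centre, 1.38 m below the top of the plate, so y_c = 7.4 + 1.38 = 8.78 m and h_c = 8.78 × 0.839620 = 7.37186 m.
A = π(1.38)² = 5.98285 m².
Resultant F = γ·h_c·A = 9.81 × 7.37186 × 5.98285 = 432.667 kN.

F ≈ 433 kN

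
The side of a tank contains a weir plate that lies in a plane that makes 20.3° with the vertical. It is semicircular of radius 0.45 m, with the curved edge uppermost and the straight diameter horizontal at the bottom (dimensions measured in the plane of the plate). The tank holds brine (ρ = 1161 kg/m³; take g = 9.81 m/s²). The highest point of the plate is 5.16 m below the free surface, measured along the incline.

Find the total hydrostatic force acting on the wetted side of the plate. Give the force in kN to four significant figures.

F ≈ 18.41 kN

γ = ρg = 1161 × 9.81 / 1000 = 11.38941 kN/m³.
The plate makes 20.3° with the vertical, i.e. θ = 90° − 20.3° = 69.7° to the horizontal. Measuring y along the incline from the free-surface line, vertical depth h = y·sinθ with sinθ = 0.937889.
The centroid lies 4r/(3π) = 0.190986 m above the diameter, so r − 4r/(3π) = 0.45 − 0.190986 = 0.259014 m below the topmost point, so y_c = 5.16 + 0.259014 = 5.41901 m and h_c = 5.41901 × 0.937889 = 5.08243 m.
A = πr²/2 = π × 0.45²/2 = 0.318086 m².
Resultant F = γ·h_c·A = 11.38941 × 5.08243 × 0.318086 = 18.4127 kN.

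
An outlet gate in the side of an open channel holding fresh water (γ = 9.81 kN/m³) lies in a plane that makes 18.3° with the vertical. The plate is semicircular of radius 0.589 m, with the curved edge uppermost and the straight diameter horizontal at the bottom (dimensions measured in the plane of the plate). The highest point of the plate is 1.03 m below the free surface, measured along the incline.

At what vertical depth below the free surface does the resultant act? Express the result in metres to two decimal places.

γ = 9.81 kN/m³.
The plate makes 18.3° with the vertical, i.e. θ = 90° − 18.3° = 71.7° to the horizontal. Measuring y along the incline from the free-surface line, vertical depth h = y·sinθ with sinθ = 0.949425.
The centroid lies 4r/(3π) = 0.249979 m above the diameter, so r − 4r/(3π) = 0.589 − 0.249979 = 0.339021 m below the topmost point, so y_c = 1.03 + 0.339021 = 1.36902 m and h_c = 1.36902 × 0.949425 = 1.29978 m.
A = πr²/2 = π × 0.589²/2 = 0.544942 m².
Resultant F = γ·h_c·A = 9.81 × 1.29978 × 0.544942 = 6.94847 kN.
I_c = (π/8 − 8/(9π))·r⁴ = 0.109757 × 0.589⁴ = 0.0132097 m⁴.
Centre of pressure: y_p = y_c + I_c/(y_c·A) = 1.36902 + 0.0132097/(1.36902 × 0.544942) = 1.36902 + 0.0177065 = 1.38673 m along the plane.
Vertically, h_p = y_p·sinθ = 1.38673 × 0.949425 = 1.3166 m.

h_p = 1.32 m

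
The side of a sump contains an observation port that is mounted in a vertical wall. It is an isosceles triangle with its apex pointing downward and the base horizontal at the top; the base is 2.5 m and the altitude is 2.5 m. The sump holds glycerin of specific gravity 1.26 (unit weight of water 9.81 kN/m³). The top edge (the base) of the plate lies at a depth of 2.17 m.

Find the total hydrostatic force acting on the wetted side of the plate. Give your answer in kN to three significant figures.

F ≈ 116 kN

γ = 1.26 × 9.81 = 12.3606 kN/m³.
With the apex down, the centroid sits h/3 = 2.5/3 = 0.833333 m below the base (the top edge), so the centroid depth is h_c = 2.17 + 0.833333 = 3.00333 m.
A = ½ × 2.5 × 2.5 = 3.125 m².
Resultant F = γ·h_c·A = 12.3606 × 3.00333 × 3.125 = 116.009 kN.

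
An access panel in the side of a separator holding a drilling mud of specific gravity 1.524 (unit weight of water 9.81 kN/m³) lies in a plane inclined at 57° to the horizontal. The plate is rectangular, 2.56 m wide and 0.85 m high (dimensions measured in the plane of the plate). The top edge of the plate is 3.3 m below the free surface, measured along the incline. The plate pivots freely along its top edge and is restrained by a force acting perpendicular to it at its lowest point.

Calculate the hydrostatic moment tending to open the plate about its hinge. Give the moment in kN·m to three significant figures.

M ≈ 44.8 kN·m

γ = 1.524 × 9.81 = 14.95044 kN/m³.
Let θ = 57° be the plate's angle to the horizontal; measure y along the incline from where the plane meets the free surface. Vertical depth h = y·sinθ with sinθ = 0.838671.
The centroid lies 0.85/2 = 0.425 m below the top edge, so y_c = 3.3 + 0.425 = 3.725 m and h_c = 3.725 × 0.838671 = 3.12405 m.
A = 2.56 × 0.85 = 2.176 m².
Resultant F = γ·h_c·A = 14.95044 × 3.12405 × 2.176 = 101.632 kN.
I_c = b·h³/12 = 2.56 × 0.85³/12 = 0.131013 m⁴.
Centre of pressure: y_p = y_c + I_c/(y_c·A) = 3.725 + 0.131013/(3.725 × 2.176) = 3.725 + 0.0161633 = 3.74116 m along the plane.
The resultant acts 0.425 + 0.0161633 = 0.441163 m (along the plate) below the hinge at the top edge, so the moment about the hinge is M = F × 0.441163 = 101.632 × 0.441163 = 44.8363 kN·m.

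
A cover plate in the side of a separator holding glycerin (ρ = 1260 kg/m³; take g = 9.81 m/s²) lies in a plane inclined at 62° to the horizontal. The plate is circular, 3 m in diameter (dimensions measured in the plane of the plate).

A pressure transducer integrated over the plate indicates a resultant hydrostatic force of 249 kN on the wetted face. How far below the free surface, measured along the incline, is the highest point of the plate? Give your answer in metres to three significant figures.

γ = ρg = 1260 × 9.81 / 1000 = 12.3606 kN/m³.
A = π(1.5)² = 7.06858 m².
From F = γ·h_c·A, the centroid depth is h_c = 249/(12.3606 × 7.06858) = 2.84989 m.
Let θ = 62° be the plate's angle to the horizontal; measure y along the incline from where the plane meets the free surface. Vertical depth h = y·sinθ with sinθ = 0.882948.
Along the incline, y_c = h_c/sinθ = 2.84989/0.882948 = 3.2277 m.
The centroid is at the centre, 1.5 m below the top of the plate, so the highest point sits at y_top = 3.2277 − 1.5 = 1.7277 m along the incline.

y_top ≈ 1.73 m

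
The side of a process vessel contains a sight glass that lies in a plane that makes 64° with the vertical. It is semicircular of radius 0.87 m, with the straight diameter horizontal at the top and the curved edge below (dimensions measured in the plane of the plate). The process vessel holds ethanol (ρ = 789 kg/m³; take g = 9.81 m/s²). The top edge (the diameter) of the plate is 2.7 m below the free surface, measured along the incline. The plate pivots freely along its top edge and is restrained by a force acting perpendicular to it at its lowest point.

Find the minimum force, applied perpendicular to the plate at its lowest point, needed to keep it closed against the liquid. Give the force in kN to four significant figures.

P ≈ 5.500 kN

γ = ρg = 789 × 9.81 / 1000 = 7.74009 kN/m³.
The plate makes 64° with the vertical, i.e. θ = 90° − 64° = 26° to the horizontal. Measuring y along the incline from the free-surface line, vertical depth h = y·sinθ with sinθ = 0.438371.
The centroid of a semicircle lies 4r/(3π) = 0.369239 m from the diameter, here below the top edge, so y_c = 2.7 + 0.369239 = 3.06924 m and h_c = 3.06924 × 0.438371 = 1.34547 m.
A = πr²/2 = π × 0.87²/2 = 1.18894 m².
Resultant F = γ·h_c·A = 7.74009 × 1.34547 × 1.18894 = 12.3817 kN.
I_c = (π/8 − 8/(9π))·r⁴ = 0.109757 × 0.87⁴ = 0.0628795 m⁴.
Centre of pressure: y_p = y_c + I_c/(y_c·A) = 3.06924 + 0.0628795/(3.06924 × 1.18894) = 3.06924 + 0.0172313 = 3.08647 m along the plane.
The resultant acts 0.369239 + 0.0172313 = 0.38647 m (along the plate) below the hinge at the top edge, so the moment about the hinge is M = F × 0.38647 = 12.3817 × 0.38647 = 4.78516 kN·m.
A normal force at the bottom, 0.87 m from the hinge, must supply this moment: P = 4.78516/0.87 = 5.50018 kN.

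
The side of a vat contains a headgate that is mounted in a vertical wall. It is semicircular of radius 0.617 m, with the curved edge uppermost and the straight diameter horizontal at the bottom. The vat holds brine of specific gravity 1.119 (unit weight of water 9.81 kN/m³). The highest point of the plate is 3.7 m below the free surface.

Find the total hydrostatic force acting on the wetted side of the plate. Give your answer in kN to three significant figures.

F ≈ 26.6 kN

γ = 1.119 × 9.81 = 10.97739 kN/m³.
The centroid lies 4r/(3π) = 0.261863 m above the diameter, so r − 4r/(3π) = 0.617 − 0.261863 = 0.355137 m below the topmost point, so the centroid depth is h_c = 3.7 + 0.355137 = 4.05514 m.
A = πr²/2 = π × 0.617²/2 = 0.597985 m².
Resultant F = γ·h_c·A = 10.97739 × 4.05514 × 0.597985 = 26.6192 kN.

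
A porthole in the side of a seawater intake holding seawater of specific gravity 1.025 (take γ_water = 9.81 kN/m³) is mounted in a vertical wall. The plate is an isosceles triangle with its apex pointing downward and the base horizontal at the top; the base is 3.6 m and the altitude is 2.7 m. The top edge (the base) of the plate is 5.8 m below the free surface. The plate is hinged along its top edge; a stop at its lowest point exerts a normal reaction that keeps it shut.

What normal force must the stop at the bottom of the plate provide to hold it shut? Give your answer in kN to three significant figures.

γ = 1.025 × 9.81 = 10.05525 kN/m³.
With the apex down, the centroid sits h/3 = 2.7/3 = 0.9 m below the base (the top edge), so the centroid depth is h_c = 5.8 + 0.9 = 6.7 m.
A = ½ × 3.6 × 2.7 = 4.86 m².
Resultant F = γ·h_c·A = 10.05525 × 6.7 × 4.86 = 327.419 kN.
I_c = b·h³/36 = 3.6 × 2.7³/36 = 1.9683 m⁴.
Centre of pressure: y_p = y_c + I_c/(y_c·A) = 6.7 + 1.9683/(6.7 × 4.86) = 6.7 + 0.0604478 = 6.76045 m along the plane.
The resultant acts 0.9 + 0.0604478 = 0.960448 m (along the plate) below the hinge at the top edge, so the moment about the hinge is M = F × 0.960448 = 327.419 × 0.960448 = 314.469 kN·m.
A normal force at the bottom, 2.7 m from the hinge, must supply this moment: P = 314.469/2.7 = 116.47 kN.

P ≈ 116 kN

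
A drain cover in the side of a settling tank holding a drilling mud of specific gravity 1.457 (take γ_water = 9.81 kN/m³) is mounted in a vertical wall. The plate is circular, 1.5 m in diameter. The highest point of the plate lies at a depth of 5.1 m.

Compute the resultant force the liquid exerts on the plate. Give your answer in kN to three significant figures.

F ≈ 148 kN

γ = 1.457 × 9.81 = 14.29317 kN/m³.
The centroid is at the centre, 0.75 m below the top of the plate, so the centroid depth is h_c = 5.1 + 0.75 = 5.85 m.
A = π(0.75)² = 1.76715 m².
Resultant F = γ·h_c·A = 14.29317 × 5.85 × 1.76715 = 147.76 kN.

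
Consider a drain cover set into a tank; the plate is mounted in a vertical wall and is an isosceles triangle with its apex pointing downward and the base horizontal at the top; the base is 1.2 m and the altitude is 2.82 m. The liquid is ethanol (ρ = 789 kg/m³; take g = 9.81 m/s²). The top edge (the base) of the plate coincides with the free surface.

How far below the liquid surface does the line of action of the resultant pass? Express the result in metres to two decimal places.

h_p = 1.41 m

γ = ρg = 789 × 9.81 / 1000 = 7.74009 kN/m³.
With the apex down, the centroid sits h/3 = 2.82/3 = 0.94 m below the base (the top edge), so the centroid depth is h_c = 0.94 m.
A = ½ × 1.2 × 2.82 = 1.692 m².
Resultant F = γ·h_c·A = 7.74009 × 0.94 × 1.692 = 12.3105 kN.
I_c = b·h³/36 = 1.2 × 2.82³/36 = 0.747526 m⁴.
Centre of pressure: y_p = y_c + I_c/(y_c·A) = 0.94 + 0.747526/(0.94 × 1.692) = 0.94 + 0.47 = 1.41 m along the plane.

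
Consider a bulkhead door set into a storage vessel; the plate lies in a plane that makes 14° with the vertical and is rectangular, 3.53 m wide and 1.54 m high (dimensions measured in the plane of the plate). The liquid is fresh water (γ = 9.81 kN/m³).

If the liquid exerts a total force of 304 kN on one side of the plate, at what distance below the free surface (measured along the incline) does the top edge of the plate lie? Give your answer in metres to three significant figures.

y_top ≈ 5.10 m

γ = 9.81 kN/m³.
A = 3.53 × 1.54 = 5.4362 m².
From F = γ·h_c·A, the centroid depth is h_c = 304/(9.81 × 5.4362) = 5.70045 m.
The plate makes 14° with the vertical, i.e. θ = 90° − 14° = 76° to the horizontal. Measuring y along the incline from the free-surface line, vertical depth h = y·sinθ with sinθ = 0.970296.
Along the incline, y_c = h_c/sinθ = 5.70045/0.970296 = 5.87496 m.
The centroid lies 1.54/2 = 0.77 m below the top edge, so the top edge sits at y_top = 5.87496 − 0.77 = 5.10496 m along the incline.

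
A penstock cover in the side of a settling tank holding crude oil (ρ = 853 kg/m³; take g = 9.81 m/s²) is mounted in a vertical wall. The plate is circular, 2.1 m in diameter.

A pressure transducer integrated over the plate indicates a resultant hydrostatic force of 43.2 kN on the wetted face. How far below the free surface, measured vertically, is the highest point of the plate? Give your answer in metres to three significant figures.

d_top ≈ 0.441 m

γ = ρg = 853 × 9.81 / 1000 = 8.36793 kN/m³.
A = π(1.05)² = 3.46361 m².
From F = γ·h_c·A, the centroid depth is h_c = 43.2/(8.36793 × 3.46361) = 1.49052 m.
The centroid is at the centre, 1.05 m below the top of the plate, so the highest point sits at h_top = 1.49052 − 1.05 = 0.44052 m below the surface.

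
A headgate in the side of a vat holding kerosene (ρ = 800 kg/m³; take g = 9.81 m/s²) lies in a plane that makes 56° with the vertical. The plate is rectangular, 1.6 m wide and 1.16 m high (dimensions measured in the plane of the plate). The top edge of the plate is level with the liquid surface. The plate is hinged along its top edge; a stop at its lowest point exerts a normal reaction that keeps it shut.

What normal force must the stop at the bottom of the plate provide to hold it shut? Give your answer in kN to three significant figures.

γ = ρg = 800 × 9.81 / 1000 = 7.848 kN/m³.
The plate makes 56° with the vertical, i.e. θ = 90° − 56° = 34° to the horizontal. Measuring y along the incline from the free-surface line, vertical depth h = y·sinθ with sinθ = 0.559193.
The centroid lies 1.16/2 = 0.58 m below the top edge, so y_c = 0.58 m and h_c = 0.58 × 0.559193 = 0.324332 m.
A = 1.6 × 1.16 = 1.856 m².
Resultant F = γ·h_c·A = 7.848 × 0.324332 × 1.856 = 4.72418 kN.
I_c = b·h³/12 = 1.6 × 1.16³/12 = 0.208119 m⁴.
Centre of pressure: y_p = y_c + I_c/(y_c·A) = 0.58 + 0.208119/(0.58 × 1.856) = 0.58 + 0.193333 = 0.773333 m along the plane.
The resultant acts 0.58 + 0.193333 = 0.773333 m (along the plate) below the hinge at the top edge, so the moment about the hinge is M = F × 0.773333 = 4.72418 × 0.773333 = 3.65336 kN·m.
A normal force at the bottom, 1.16 m from the hinge, must supply this moment: P = 3.65336/1.16 = 3.14945 kN.

P ≈ 3.15 kN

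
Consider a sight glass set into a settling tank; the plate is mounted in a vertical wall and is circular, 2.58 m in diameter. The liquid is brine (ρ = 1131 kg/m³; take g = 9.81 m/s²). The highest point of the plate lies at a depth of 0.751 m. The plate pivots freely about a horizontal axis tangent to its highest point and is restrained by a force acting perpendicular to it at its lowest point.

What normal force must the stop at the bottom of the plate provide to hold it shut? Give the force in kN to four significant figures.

γ = ρg = 1131 × 9.81 / 1000 = 11.09511 kN/m³.
The centroid is at the centre, 1.29 m below the top of the plate, so the centroid depth is h_c = 0.751 + 1.29 = 2.041 m.
A = π(1.29)² = 5.22792 m².
Resultant F = γ·h_c·A = 11.09511 × 2.041 × 5.22792 = 118.387 kN.
I_c = πr⁴/4 = π × 1.29⁴/4 = 2.17495 m⁴.
Centre of pressure: y_p = y_c + I_c/(y_c·A) = 2.041 + 2.17495/(2.041 × 5.22792) = 2.041 + 0.203834 = 2.24483 m along the plane.
The resultant acts 1.29 + 0.203834 = 1.49383 m (along the plate) below the hinge at the top edge, so the moment about the hinge is M = F × 1.49383 = 118.387 × 1.49383 = 176.85 kN·m.
A normal force at the bottom, 2.58 m from the hinge, must supply this moment: P = 176.85/2.58 = 68.5465 kN.

P ≈ 68.55 kN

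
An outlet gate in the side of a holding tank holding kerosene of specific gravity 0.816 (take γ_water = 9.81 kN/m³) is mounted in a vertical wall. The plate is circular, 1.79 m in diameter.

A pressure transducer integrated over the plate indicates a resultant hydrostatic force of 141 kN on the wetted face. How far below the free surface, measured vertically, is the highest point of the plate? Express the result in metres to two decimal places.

γ = 0.816 × 9.81 = 8.00496 kN/m³.
A = π(0.895)² = 2.51649 m².
From F = γ·h_c·A, the centroid depth is h_c = 141/(8.00496 × 2.51649) = 6.99946 m.
The centroid is at the centre, 0.895 m below the top of the plate, so the highest point sits at h_top = 6.99946 − 0.895 = 6.10446 m below the surface.

d_top ≈ 6.10 m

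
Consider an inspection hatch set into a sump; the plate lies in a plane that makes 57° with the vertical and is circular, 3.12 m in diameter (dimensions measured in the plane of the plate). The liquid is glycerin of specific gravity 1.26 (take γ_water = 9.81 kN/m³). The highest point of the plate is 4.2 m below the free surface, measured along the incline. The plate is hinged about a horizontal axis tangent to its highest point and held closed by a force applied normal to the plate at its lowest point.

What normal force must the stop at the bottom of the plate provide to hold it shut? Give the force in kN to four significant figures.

γ = 1.26 × 9.81 = 12.3606 kN/m³.
The plate makes 57° with the vertical, i.e. θ = 90° − 57° = 33° to the horizontal. Measuring y along the incline from the free-surface line, vertical depth h = y·sinθ with sinθ = 0.544639.
The centroid is at the centre, 1.56 m below the top of the plate, so y_c = 4.2 + 1.56 = 5.76 m and h_c = 5.76 × 0.544639 = 3.13712 m.
A = π(1.56)² = 7.64538 m².
Resultant F = γ·h_c·A = 12.3606 × 3.13712 × 7.64538 = 296.462 kN.
I_c = πr⁴/4 = π × 1.56⁴/4 = 4.65145 m⁴.
Centre of pressure: y_p = y_c + I_c/(y_c·A) = 5.76 + 4.65145/(5.76 × 7.64538) = 5.76 + 0.105625 = 5.86562 m along the plane.
The resultant acts 1.56 + 0.105625 = 1.66563 m (along the plate) below the hinge at the top edge, so the moment about the hinge is M = F × 1.66563 = 296.462 × 1.66563 = 493.796 kN·m.
A normal force at the bottom, 3.12 m from the hinge, must supply this moment: P = 493.796/3.12 = 158.268 kN.

P ≈ 158.3 kN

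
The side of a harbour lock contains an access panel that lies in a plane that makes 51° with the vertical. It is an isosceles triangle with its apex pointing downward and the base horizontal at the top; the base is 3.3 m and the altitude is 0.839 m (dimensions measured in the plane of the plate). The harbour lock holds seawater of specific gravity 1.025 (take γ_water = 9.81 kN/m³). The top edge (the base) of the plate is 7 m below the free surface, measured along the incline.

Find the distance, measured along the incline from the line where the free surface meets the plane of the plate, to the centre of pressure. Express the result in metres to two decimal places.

y_p = 7.29 m

γ = 1.025 × 9.81 = 10.05525 kN/m³.
The plate makes 51° with the vertical, i.e. θ = 90° − 51° = 39° to the horizontal. Measuring y along the incline from the free-surface line, vertical depth h = y·sinθ with sinθ = 0.629320.
With the apex down, the centroid sits h/3 = 0.839/3 = 0.279667 m below the base (the top edge), so y_c = 7 + 0.279667 = 7.27967 m and h_c = 7.27967 × 0.629320 = 4.58124 m.
A = ½ × 3.3 × 0.839 = 1.38435 m².
Resultant F = γ·h_c·A = 10.05525 × 4.58124 × 1.38435 = 63.7708 kN.
I_c = b·h³/36 = 3.3 × 0.839³/36 = 0.0541374 m⁴.
Centre of pressure: y_p = y_c + I_c/(y_c·A) = 7.27967 + 0.0541374/(7.27967 × 1.38435) = 7.27967 + 0.00537205 = 7.28504 m along the plane.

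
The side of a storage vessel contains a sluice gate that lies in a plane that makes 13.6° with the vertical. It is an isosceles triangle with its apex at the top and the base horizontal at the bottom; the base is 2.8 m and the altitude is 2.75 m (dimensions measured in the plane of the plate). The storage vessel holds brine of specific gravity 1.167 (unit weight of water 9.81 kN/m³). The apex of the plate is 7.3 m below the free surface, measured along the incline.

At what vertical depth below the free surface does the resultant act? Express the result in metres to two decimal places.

h_p = 8.92 m

γ = 1.167 × 9.81 = 11.44827 kN/m³.
The plate makes 13.6° with the vertical, i.e. θ = 90° − 13.6° = 76.4° to the horizontal. Measuring y along the incline from the free-surface line, vertical depth h = y·sinθ with sinθ = 0.971961.
With the apex up, the centroid sits 2h/3 = 2 × 2.75/3 = 1.83333 m below the apex, so y_c = 7.3 + 1.83333 = 9.13333 m and h_c = 9.13333 × 0.971961 = 8.87724 m.
A = ½ × 2.8 × 2.75 = 3.85 m².
Resultant F = γ·h_c·A = 11.44827 × 8.87724 × 3.85 = 391.272 kN.
I_c = b·h³/36 = 2.8 × 2.75³/36 = 1.61753 m⁴.
Centre of pressure: y_p = y_c + I_c/(y_c·A) = 9.13333 + 1.61753/(9.13333 × 3.85) = 9.13333 + 0.0460005 = 9.17933 m along the plane.
Vertically, h_p = y_p·sinθ = 9.17933 × 0.971961 = 8.92195 m.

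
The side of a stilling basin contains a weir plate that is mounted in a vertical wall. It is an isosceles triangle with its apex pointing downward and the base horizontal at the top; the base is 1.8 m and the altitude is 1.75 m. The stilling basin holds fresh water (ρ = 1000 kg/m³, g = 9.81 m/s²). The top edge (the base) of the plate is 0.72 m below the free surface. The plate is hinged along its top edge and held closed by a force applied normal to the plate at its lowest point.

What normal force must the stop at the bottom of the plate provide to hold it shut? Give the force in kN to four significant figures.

P ≈ 8.215 kN

γ = ρg = 1000 × 9.81 = 9810 N/m³ = 9.81 kN/m³.
With the apex down, the centroid sits h/3 = 1.75/3 = 0.583333 m below the base (the top edge), so the centroid depth is h_c = 0.72 + 0.583333 = 1.30333 m.
A = ½ × 1.8 × 1.75 = 1.575 m².
Resultant F = γ·h_c·A = 9.81 × 1.30333 × 1.575 = 20.1374 kN.
I_c = b·h³/36 = 1.8 × 1.75³/36 = 0.267969 m⁴.
Centre of pressure: y_p = y_c + I_c/(y_c·A) = 1.30333 + 0.267969/(1.30333 × 1.575) = 1.30333 + 0.130542 = 1.43387 m along the plane.
The resultant acts 0.583333 + 0.130542 = 0.713875 m (along the plate) below the hinge at the top edge, so the moment about the hinge is M = F × 0.713875 = 20.1374 × 0.713875 = 14.3756 kN·m.
A normal force at the bottom, 1.75 m from the hinge, must supply this moment: P = 14.3756/1.75 = 8.21463 kN.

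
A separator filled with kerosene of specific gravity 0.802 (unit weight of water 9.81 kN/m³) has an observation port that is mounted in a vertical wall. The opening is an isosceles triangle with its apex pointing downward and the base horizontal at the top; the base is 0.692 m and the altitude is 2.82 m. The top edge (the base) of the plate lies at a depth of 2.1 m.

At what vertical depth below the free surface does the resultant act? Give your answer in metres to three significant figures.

γ = 0.802 × 9.81 = 7.86762 kN/m³.
With the apex down, the centroid sits h/3 = 2.82/3 = 0.94 m below the base (the top edge), so the centroid depth is h_c = 2.1 + 0.94 = 3.04 m.
A = ½ × 0.692 × 2.82 = 0.97572 m².
Resultant F = γ·h_c·A = 7.86762 × 3.04 × 0.97572 = 23.3368 kN.
I_c = b·h³/36 = 0.692 × 2.82³/36 = 0.431073 m⁴.
Centre of pressure: y_p = y_c + I_c/(y_c·A) = 3.04 + 0.431073/(3.04 × 0.97572) = 3.04 + 0.145329 = 3.18533 m along the plane.

h_p = 3.19 m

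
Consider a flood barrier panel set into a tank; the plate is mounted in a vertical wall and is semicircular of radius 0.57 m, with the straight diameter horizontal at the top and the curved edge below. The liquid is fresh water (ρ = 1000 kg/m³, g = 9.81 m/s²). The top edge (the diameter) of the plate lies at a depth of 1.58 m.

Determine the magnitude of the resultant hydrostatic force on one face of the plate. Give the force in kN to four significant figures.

F ≈ 9.122 kN

γ = ρg = 1000 × 9.81 = 9810 N/m³ = 9.81 kN/m³.
The centroid of a semicircle lies 4r/(3π) = 0.241916 m from the diameter, here below the top edge, so the centroid depth is h_c = 1.58 + 0.241916 = 1.82192 m.
A = πr²/2 = π × 0.57²/2 = 0.510352 m².
Resultant F = γ·h_c·A = 9.81 × 1.82192 × 0.510352 = 9.12154 kN.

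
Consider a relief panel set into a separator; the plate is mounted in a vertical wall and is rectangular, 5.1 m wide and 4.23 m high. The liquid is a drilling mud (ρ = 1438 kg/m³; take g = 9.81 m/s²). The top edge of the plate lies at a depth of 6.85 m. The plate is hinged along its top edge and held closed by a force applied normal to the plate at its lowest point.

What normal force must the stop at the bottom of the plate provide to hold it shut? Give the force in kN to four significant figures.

P ≈ 1471 kN

γ = ρg = 1438 × 9.81 / 1000 = 14.10678 kN/m³.
The centroid lies 4.23/2 = 2.115 m below the top edge, so the centroid depth is h_c = 6.85 + 2.115 = 8.965 m.
A = 5.1 × 4.23 = 21.573 m².
Resultant F = γ·h_c·A = 14.10678 × 8.965 × 21.573 = 2728.28 kN.
I_c = b·h³/12 = 5.1 × 4.23³/12 = 32.167 m⁴.
Centre of pressure: y_p = y_c + I_c/(y_c·A) = 8.965 + 32.167/(8.965 × 21.573) = 8.965 + 0.166322 = 9.13132 m along the plane.
The resultant acts 2.115 + 0.166322 = 2.28132 m (along the plate) below the hinge at the top edge, so the moment about the hinge is M = F × 2.28132 = 2728.28 × 2.28132 = 6224.08 kN·m.
A normal force at the bottom, 4.23 m from the hinge, must supply this moment: P = 6224.08/4.23 = 1471.41 kN.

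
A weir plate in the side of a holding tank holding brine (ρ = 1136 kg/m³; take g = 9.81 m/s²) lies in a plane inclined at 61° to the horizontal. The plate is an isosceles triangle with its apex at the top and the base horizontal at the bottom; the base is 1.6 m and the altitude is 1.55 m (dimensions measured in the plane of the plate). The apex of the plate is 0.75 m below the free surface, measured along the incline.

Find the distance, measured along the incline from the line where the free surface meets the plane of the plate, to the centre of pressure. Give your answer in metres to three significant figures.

γ = ρg = 1136 × 9.81 / 1000 = 11.14416 kN/m³.
Let θ = 61° be the plate's angle to the horizontal; measure y along the incline from where the plane meets the free surface. Vertical depth h = y·sinθ with sinθ = 0.874620.
With the apex up, the centroid sits 2h/3 = 2 × 1.55/3 = 1.03333 m below the apex, so y_c = 0.75 + 1.03333 = 1.78333 m and h_c = 1.78333 × 0.874620 = 1.55974 m.
A = ½ × 1.6 × 1.55 = 1.24 m².
Resultant F = γ·h_c·A = 11.14416 × 1.55974 × 1.24 = 21.5537 kN.
I_c = b·h³/36 = 1.6 × 1.55³/36 = 0.165506 m⁴.
Centre of pressure: y_p = y_c + I_c/(y_c·A) = 1.78333 + 0.165506/(1.78333 × 1.24) = 1.78333 + 0.0748446 = 1.85817 m along the plane.

y_p = 1.86 m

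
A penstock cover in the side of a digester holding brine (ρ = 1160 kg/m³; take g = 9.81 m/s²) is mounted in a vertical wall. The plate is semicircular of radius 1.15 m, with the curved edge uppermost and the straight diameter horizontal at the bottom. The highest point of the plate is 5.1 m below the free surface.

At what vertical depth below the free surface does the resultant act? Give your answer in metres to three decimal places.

γ = ρg = 1160 × 9.81 / 1000 = 11.3796 kN/m³.
The centroid lies 4r/(3π) = 0.488075 m above the diameter, so r − 4r/(3π) = 1.15 − 0.488075 = 0.661925 m below the topmost point, so the centroid depth is h_c = 5.1 + 0.661925 = 5.76192 m.
A = πr²/2 = π × 1.15²/2 = 2.07738 m².
Resultant F = γ·h_c·A = 11.3796 × 5.76192 × 2.07738 = 136.21 kN.
I_c = (π/8 − 8/(9π))·r⁴ = 0.109757 × 1.15⁴ = 0.191966 m⁴.
Centre of pressure: y_p = y_c + I_c/(y_c·A) = 5.76192 + 0.191966/(5.76192 × 2.07738) = 5.76192 + 0.0160377 = 5.77796 m along the plane.

h_p = 5.778 m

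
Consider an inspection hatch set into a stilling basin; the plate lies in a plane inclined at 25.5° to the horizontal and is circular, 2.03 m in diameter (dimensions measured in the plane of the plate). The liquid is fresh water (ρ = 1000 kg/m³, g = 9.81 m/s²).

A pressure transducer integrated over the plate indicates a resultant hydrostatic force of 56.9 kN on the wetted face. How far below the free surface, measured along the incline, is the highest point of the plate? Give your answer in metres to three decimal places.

y_top ≈ 3.148 m

γ = ρg = 1000 × 9.81 = 9810 N/m³ = 9.81 kN/m³.
A = π(1.015)² = 3.23655 m².
From F = γ·h_c·A, the centroid depth is h_c = 56.9/(9.81 × 3.23655) = 1.79209 m.
Let θ = 25.5° be the plate's angle to the horizontal; measure y along the incline from where the plane meets the free surface. Vertical depth h = y·sinθ with sinθ = 0.430511.
Along the incline, y_c = h_c/sinθ = 1.79209/0.430511 = 4.1627 m.
The centroid is at the centre, 1.015 m below the top of the plate, so the highest point sits at y_top = 4.1627 − 1.015 = 3.1477 m along the incline.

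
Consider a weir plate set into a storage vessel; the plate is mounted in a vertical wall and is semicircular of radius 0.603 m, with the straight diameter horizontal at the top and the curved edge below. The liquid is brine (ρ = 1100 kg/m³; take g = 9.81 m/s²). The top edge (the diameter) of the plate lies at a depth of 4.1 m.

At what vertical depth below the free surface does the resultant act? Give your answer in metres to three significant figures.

h_p = 4.36 m

γ = ρg = 1100 × 9.81 / 1000 = 10.791 kN/m³.
The centroid of a semicircle lies 4r/(3π) = 0.255921 m from the diameter, here below the top edge, so the centroid depth is h_c = 4.1 + 0.255921 = 4.35592 m.
A = πr²/2 = π × 0.603²/2 = 0.571156 m².
Resultant F = γ·h_c·A = 10.791 × 4.35592 × 0.571156 = 26.847 kN.
I_c = (π/8 − 8/(9π))·r⁴ = 0.109757 × 0.603⁴ = 0.0145111 m⁴.
Centre of pressure: y_p = y_c + I_c/(y_c·A) = 4.35592 + 0.0145111/(4.35592 × 0.571156) = 4.35592 + 0.00583265 = 4.36175 m along the plane.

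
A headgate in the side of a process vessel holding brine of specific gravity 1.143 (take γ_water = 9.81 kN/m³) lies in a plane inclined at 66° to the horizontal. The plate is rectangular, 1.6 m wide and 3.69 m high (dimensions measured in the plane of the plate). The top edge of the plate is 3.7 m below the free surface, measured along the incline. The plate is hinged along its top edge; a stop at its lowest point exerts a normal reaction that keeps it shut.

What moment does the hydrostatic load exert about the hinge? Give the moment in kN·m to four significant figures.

γ = 1.143 × 9.81 = 11.21283 kN/m³.
Let θ = 66° be the plate's angle to the horizontal; measure y along the incline from where the plane meets the free surface. Vertical depth h = y·sinθ with sinθ = 0.913545.
The centroid lies 3.69/2 = 1.845 m below the top edge, so y_c = 3.7 + 1.845 = 5.545 m and h_c = 5.545 × 0.913545 = 5.06561 m.
A = 1.6 × 3.69 = 5.904 m².
Resultant F = γ·h_c·A = 11.21283 × 5.06561 × 5.904 = 335.346 kN.
I_c = b·h³/12 = 1.6 × 3.69³/12 = 6.69912 m⁴.
Centre of pressure: y_p = y_c + I_c/(y_c·A) = 5.545 + 6.69912/(5.545 × 5.904) = 5.545 + 0.20463 = 5.74963 m along the plane.
The resultant acts 1.845 + 0.20463 = 2.04963 m (along the plate) below the hinge at the top edge, so the moment about the hinge is M = F × 2.04963 = 335.346 × 2.04963 = 687.335 kN·m.

M ≈ 687.3 kN·m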